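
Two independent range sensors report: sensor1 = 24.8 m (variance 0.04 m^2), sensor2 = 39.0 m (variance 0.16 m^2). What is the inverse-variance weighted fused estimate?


w1 = (1/var1) / (1/var1 + 1/var2)
   = 25.0 / (25.0 + 6.25) = 0.8
w2 = 1 - w1 = 0.2
fused = w1*s1 + w2*s2 = 19.84 + 7.8
= 27.64 m


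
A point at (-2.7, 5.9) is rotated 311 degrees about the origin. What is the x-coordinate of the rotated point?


x' = x*cos(theta) - y*sin(theta)
cos(311 deg) = 0.6561, sin(311 deg) = -0.7547
x' = -2.7 * 0.6561 - 5.9 * -0.7547
= -1.7714 - -4.4528
= 2.6814


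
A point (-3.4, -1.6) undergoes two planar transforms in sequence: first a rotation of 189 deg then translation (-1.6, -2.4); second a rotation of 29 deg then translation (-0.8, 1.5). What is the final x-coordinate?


After transform 1:
x1 = cos(189)*-3.4 - sin(189)*-1.6 + -1.6 = 1.5078
y1 = sin(189)*-3.4 + cos(189)*-1.6 + -2.4 = -0.2878
After transform 2:
x2 = cos(29)*1.5078 - sin(29)*-0.2878 + -0.8
= 0.6583


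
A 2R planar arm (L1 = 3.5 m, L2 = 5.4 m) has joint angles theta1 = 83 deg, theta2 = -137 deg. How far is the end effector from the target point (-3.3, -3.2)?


End effector via forward kinematics:
x = L1*cos(t1) + L2*cos(t1+t2) = 3.6006
y = L1*sin(t1) + L2*sin(t1+t2) = -0.8948
Distance to target:
d = sqrt((-3.3 - 3.6006)^2 + (-3.2 - -0.8948)^2)
= sqrt(47.618 + 5.314)
= 7.2754 m


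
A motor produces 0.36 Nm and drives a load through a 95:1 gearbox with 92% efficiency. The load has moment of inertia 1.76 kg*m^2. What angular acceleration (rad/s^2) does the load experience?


tau_out = tau_motor * N * eta
= 0.36 * 95 * 0.92 = 31.464 Nm
alpha = tau_out / I = 31.464 / 1.76
= 17.8773 rad/s^2


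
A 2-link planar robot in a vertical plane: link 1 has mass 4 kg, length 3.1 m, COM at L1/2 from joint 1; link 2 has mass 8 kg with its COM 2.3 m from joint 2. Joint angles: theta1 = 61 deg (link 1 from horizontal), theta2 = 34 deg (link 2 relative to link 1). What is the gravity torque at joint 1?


Horizontal distance from joint 1 to link-1 COM:
  x_c1 = (L1/2)*cos(t1) = 1.55 * 0.4848 = 0.7515 m
Horizontal distance from joint 1 to link-2 COM:
  x_c2 = L1*cos(t1) + Lc2*cos(t1+t2)
       = 3.1*0.4848 + 2.3*-0.0872 = 1.3025 m
tau1 = m1*g*x_c1 + m2*g*x_c2
     = 4*9.81*0.7515 + 8*9.81*1.3025
     = 29.4871 + 102.2164
     = 131.7035 Nm


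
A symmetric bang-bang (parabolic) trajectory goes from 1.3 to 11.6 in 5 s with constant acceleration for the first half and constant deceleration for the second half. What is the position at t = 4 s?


Symmetric rest-to-rest: each phase covers (pf-p0)/2 in time T/2. 0.5*a*(T/2)^2 = (pf-p0)/2 => a = 4*(pf-p0)/T^2
a = 4*(11.6-1.3)/5^2 = 1.648
t = 4 is in the deceleration phase (t > T/2).
p = pf - 0.5*a*(T-t)^2 = 11.6 - 0.5*1.648*1^2
= 10.776


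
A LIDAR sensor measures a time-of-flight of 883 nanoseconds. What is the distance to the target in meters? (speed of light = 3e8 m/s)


tof = 883 ns = 8.83e-07 s
dist = c * tof / 2
= 3e8 * 8.83e-07 / 2
= 132.45 m


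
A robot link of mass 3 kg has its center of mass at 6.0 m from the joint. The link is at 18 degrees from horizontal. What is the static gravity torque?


tau = m*g*L*cos(angle)
= 3 * 9.81 * 6.0 * cos(18 deg)
= 3 * 9.81 * 6.0 * 0.9511
= 167.9376 Nm


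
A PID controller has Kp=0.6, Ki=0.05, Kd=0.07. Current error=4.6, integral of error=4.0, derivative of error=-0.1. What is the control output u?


u = Kp*e + Ki*int(e) + Kd*de/dt
= 0.6*4.6 + 0.05*4.0 + 0.07*(-0.1)
= 2.76 + 0.2 + -0.007
= 2.953


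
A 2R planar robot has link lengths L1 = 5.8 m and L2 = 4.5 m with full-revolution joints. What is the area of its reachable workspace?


r_max = L1 + L2 = 10.3 m
r_min = |L1 - L2| = 1.3 m
Area = pi*(r_max^2 - r_min^2)
= pi*(106.09 - 1.69)
= pi * 104.4
= 327.9823 m^2


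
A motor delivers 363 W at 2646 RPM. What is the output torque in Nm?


omega = 2646 * 2*pi/60 = 277.0885 rad/s
tau = P / omega = 363 / 277.0885
= 1.3101 Nm


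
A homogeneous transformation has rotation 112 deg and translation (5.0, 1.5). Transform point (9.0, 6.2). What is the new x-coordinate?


x' = cos(theta)*px - sin(theta)*py + tx
= -0.3746*9.0 - 0.9272*6.2 + 5.0
= -4.12


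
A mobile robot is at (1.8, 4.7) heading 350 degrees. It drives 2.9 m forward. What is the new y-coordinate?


y_new = y0 + d*sin(theta)
= 4.7 + 2.9*sin(350)
= 4.7 + -0.5036
= 4.1964


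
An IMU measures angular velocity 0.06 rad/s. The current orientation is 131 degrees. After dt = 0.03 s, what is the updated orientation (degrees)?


delta_theta = w * dt = 0.06 * 0.03 = 0.0018 rad
= 0.1031 deg
theta_new = 131 + 0.1031 = 131.1031 deg


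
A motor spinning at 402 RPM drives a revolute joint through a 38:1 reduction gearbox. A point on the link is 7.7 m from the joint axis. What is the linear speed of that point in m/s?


omega_motor = 402 * 2*pi/60 = 42.0973 rad/s
omega_joint = omega_motor / 38 = 1.1078 rad/s
v = omega_joint * r = 1.1078 * 7.7
= 8.5303 m/s


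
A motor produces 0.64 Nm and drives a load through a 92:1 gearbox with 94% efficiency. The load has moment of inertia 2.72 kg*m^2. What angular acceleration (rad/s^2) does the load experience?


tau_out = tau_motor * N * eta
= 0.64 * 92 * 0.94 = 55.3472 Nm
alpha = tau_out / I = 55.3472 / 2.72
= 20.3482 rad/s^2


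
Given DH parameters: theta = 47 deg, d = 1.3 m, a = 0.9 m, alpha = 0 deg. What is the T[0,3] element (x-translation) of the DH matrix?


T[0,3] = a * cos(theta)
= 0.9 * cos(47 deg)
= 0.9 * 0.682
= 0.6138


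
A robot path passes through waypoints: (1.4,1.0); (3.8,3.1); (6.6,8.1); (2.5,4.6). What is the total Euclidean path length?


Segment lengths:
  seg1 = sqrt((2.4)^2 + (2.1)^2) = 3.189
  seg2 = sqrt((2.8)^2 + (5.0)^2) = 5.7306
  seg3 = sqrt((-4.1)^2 + (-3.5)^2) = 5.3907
Total = 14.3104


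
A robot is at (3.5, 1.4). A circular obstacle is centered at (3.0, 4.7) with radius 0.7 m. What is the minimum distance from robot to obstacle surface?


center_dist = sqrt((3.5-3.0)^2 + (1.4-4.7)^2)
= sqrt(0.25 + 10.89)
= 3.3377
min_dist = center_dist - radius = 3.3377 - 0.7 = 2.6377 m


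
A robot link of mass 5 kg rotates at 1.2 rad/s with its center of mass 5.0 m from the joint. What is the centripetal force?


F = m * omega^2 * r
= 5 * 1.2^2 * 5.0
= 5 * 1.44 * 5.0
= 36.0 N


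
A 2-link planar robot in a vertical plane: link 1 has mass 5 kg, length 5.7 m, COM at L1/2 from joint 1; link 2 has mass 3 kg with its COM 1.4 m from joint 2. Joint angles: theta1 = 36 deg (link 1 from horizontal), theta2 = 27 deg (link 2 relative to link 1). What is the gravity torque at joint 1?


Horizontal distance from joint 1 to link-1 COM:
  x_c1 = (L1/2)*cos(t1) = 2.85 * 0.809 = 2.3057 m
Horizontal distance from joint 1 to link-2 COM:
  x_c2 = L1*cos(t1) + Lc2*cos(t1+t2)
       = 5.7*0.809 + 1.4*0.454 = 5.247 m
tau1 = m1*g*x_c1 + m2*g*x_c2
     = 5*9.81*2.3057 + 3*9.81*5.247
     = 113.0945 + 154.4187
     = 267.5132 Nm


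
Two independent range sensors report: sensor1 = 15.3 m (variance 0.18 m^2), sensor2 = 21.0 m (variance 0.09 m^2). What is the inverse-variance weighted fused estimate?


w1 = (1/var1) / (1/var1 + 1/var2)
   = 5.5556 / (5.5556 + 11.1111) = 0.3333
w2 = 1 - w1 = 0.6667
fused = w1*s1 + w2*s2 = 5.1 + 14.0
= 19.1 m


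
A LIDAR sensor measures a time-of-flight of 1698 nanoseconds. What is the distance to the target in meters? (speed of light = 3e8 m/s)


tof = 1698 ns = 1.698e-06 s
dist = c * tof / 2
= 3e8 * 1.698e-06 / 2
= 254.7 m


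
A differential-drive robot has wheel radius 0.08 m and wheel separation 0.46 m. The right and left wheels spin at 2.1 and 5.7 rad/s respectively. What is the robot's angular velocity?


vR = r*wR = 0.08*2.1 = 0.168 m/s
vL = r*wL = 0.08*5.7 = 0.456 m/s
v = (vR+vL)/2 = 0.312 m/s
omega = (vR-vL)/L = -0.6261 rad/s
angular velocity = -0.6261 rad/s


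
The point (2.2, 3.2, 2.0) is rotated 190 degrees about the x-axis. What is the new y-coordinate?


Rotation about x-axis: y' = y*cos(theta) - z*sin(theta)
= 3.2 * -0.9848 - 2.0 * -0.1736
= -2.8041


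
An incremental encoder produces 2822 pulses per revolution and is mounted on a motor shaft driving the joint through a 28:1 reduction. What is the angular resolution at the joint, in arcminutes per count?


counts per rev = 2822
effective counts at joint = 2822 * 28 = 79016
resolution = 360*60 / 79016
= 0.2734 arcmin/count


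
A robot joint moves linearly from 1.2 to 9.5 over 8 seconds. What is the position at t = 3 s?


s = t/T = 3/8 = 0.375
p(t) = p0 + (pf-p0)*s
= 1.2 + (9.5 - 1.2) * 0.375
= 4.3125


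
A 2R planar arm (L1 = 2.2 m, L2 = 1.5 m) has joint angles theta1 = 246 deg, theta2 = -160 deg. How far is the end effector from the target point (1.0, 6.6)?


End effector via forward kinematics:
x = L1*cos(t1) + L2*cos(t1+t2) = -0.7902
y = L1*sin(t1) + L2*sin(t1+t2) = -0.5135
Distance to target:
d = sqrt((1.0 - -0.7902)^2 + (6.6 - -0.5135)^2)
= sqrt(3.2048 + 50.6012)
= 7.3353 m


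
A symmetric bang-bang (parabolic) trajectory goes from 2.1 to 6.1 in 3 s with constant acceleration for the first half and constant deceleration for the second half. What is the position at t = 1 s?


Symmetric rest-to-rest: each phase covers (pf-p0)/2 in time T/2. 0.5*a*(T/2)^2 = (pf-p0)/2 => a = 4*(pf-p0)/T^2
a = 4*(6.1-2.1)/3^2 = 1.7778
t = 1 is in the acceleration phase (t <= T/2).
p = p0 + 0.5*a*t^2 = 2.1 + 0.5*1.7778*1^2
= 2.9889


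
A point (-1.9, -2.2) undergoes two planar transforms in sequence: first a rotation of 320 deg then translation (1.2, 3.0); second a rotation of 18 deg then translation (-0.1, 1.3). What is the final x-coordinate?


After transform 1:
x1 = cos(320)*-1.9 - sin(320)*-2.2 + 1.2 = -1.6696
y1 = sin(320)*-1.9 + cos(320)*-2.2 + 3.0 = 2.536
After transform 2:
x2 = cos(18)*-1.6696 - sin(18)*2.536 + -0.1
= -2.4716


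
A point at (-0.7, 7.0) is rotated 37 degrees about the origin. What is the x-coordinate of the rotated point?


x' = x*cos(theta) - y*sin(theta)
cos(37 deg) = 0.7986, sin(37 deg) = 0.6018
x' = -0.7 * 0.7986 - 7.0 * 0.6018
= -0.559 - 4.2127
= -4.7718


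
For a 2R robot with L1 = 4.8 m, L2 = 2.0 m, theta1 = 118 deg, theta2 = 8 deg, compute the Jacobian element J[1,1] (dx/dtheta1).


J[1,1] = -L1*sin(t1) - L2*sin(t1+t2)
= -4.8*sin(118) - 2.0*sin(126)
= -5.8562


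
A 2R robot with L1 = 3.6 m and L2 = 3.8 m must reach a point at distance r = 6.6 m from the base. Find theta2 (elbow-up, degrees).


cos(theta2) = (r^2 - L1^2 - L2^2) / (2*L1*L2)
cos(theta2) = (43.56 - 12.96 - 14.44) / 27.36
cos(theta2) = 0.590643
theta2 = 53.7973 degrees


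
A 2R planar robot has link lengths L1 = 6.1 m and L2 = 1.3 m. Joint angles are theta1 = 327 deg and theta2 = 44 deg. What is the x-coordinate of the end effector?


Convert angles to radians: theta1 = 5.7072, theta2 = 0.7679
x = L1*cos(theta1) + L2*cos(theta1+theta2)
x = 5.1159 + 1.2761
x = 6.392


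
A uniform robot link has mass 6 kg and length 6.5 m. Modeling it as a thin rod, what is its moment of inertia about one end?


I = (1/3) * m * L^2
= (1/3) * 6 * 6.5^2
= 0.333333 * 6 * 42.25
= 84.5 kg*m^2


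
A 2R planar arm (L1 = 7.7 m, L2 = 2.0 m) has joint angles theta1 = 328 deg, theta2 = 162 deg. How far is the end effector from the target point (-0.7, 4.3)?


End effector via forward kinematics:
x = L1*cos(t1) + L2*cos(t1+t2) = 5.2444
y = L1*sin(t1) + L2*sin(t1+t2) = -2.5483
Distance to target:
d = sqrt((-0.7 - 5.2444)^2 + (4.3 - -2.5483)^2)
= sqrt(35.3358 + 46.8991)
= 9.0683 m


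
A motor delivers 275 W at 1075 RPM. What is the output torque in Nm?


omega = 1075 * 2*pi/60 = 112.5737 rad/s
tau = P / omega = 275 / 112.5737
= 2.4428 Nm


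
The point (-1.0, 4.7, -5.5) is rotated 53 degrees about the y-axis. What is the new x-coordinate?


Rotation about y-axis: x' = x*cos(theta) + z*sin(theta)
= -1.0 * 0.6018 + -5.5 * 0.7986
= -4.9943


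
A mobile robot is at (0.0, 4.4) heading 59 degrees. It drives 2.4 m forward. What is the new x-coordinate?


x_new = x0 + d*cos(theta)
= 0.0 + 2.4*cos(59)
= 0.0 + 1.2361
= 1.2361


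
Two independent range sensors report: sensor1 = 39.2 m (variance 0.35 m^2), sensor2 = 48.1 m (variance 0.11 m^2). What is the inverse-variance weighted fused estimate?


w1 = (1/var1) / (1/var1 + 1/var2)
   = 2.8571 / (2.8571 + 9.0909) = 0.2391
w2 = 1 - w1 = 0.7609
fused = w1*s1 + w2*s2 = 9.3739 + 36.5978
= 45.9717 m


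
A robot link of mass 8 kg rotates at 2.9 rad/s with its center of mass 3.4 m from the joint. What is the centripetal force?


F = m * omega^2 * r
= 8 * 2.9^2 * 3.4
= 8 * 8.41 * 3.4
= 228.752 N


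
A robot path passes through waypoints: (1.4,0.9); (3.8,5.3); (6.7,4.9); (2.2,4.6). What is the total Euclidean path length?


Segment lengths:
  seg1 = sqrt((2.4)^2 + (4.4)^2) = 5.012
  seg2 = sqrt((2.9)^2 + (-0.4)^2) = 2.9275
  seg3 = sqrt((-4.5)^2 + (-0.3)^2) = 4.51
Total = 12.4494


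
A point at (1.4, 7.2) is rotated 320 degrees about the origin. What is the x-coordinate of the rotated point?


x' = x*cos(theta) - y*sin(theta)
cos(320 deg) = 0.766, sin(320 deg) = -0.6428
x' = 1.4 * 0.766 - 7.2 * -0.6428
= 1.0725 - -4.6281
= 5.7005


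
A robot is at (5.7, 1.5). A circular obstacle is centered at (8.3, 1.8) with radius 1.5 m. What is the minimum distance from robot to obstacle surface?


center_dist = sqrt((5.7-8.3)^2 + (1.5-1.8)^2)
= sqrt(6.76 + 0.09)
= 2.6173
min_dist = center_dist - radius = 2.6173 - 1.5 = 1.1173 m


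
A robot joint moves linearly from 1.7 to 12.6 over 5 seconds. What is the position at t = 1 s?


s = t/T = 1/5 = 0.2
p(t) = p0 + (pf-p0)*s
= 1.7 + (12.6 - 1.7) * 0.2
= 3.88


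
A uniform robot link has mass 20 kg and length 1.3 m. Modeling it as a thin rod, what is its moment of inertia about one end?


I = (1/3) * m * L^2
= (1/3) * 20 * 1.3^2
= 0.333333 * 20 * 1.69
= 11.2667 kg*m^2


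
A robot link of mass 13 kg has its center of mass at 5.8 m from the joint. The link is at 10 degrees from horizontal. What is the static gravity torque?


tau = m*g*L*cos(angle)
= 13 * 9.81 * 5.8 * cos(10 deg)
= 13 * 9.81 * 5.8 * 0.9848
= 728.4367 Nm


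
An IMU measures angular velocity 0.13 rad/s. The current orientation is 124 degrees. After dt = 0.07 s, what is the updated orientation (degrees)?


delta_theta = w * dt = 0.13 * 0.07 = 0.0091 rad
= 0.5214 deg
theta_new = 124 + 0.5214 = 124.5214 deg


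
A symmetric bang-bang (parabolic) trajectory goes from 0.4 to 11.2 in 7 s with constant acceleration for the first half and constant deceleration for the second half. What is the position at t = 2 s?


Symmetric rest-to-rest: each phase covers (pf-p0)/2 in time T/2. 0.5*a*(T/2)^2 = (pf-p0)/2 => a = 4*(pf-p0)/T^2
a = 4*(11.2-0.4)/7^2 = 0.8816
t = 2 is in the acceleration phase (t <= T/2).
p = p0 + 0.5*a*t^2 = 0.4 + 0.5*0.8816*2^2
= 2.1633


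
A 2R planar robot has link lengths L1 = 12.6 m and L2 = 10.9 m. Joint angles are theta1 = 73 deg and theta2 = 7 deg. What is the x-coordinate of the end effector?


Convert angles to radians: theta1 = 1.2741, theta2 = 0.1222
x = L1*cos(theta1) + L2*cos(theta1+theta2)
x = 3.6839 + 1.8928
x = 5.5766


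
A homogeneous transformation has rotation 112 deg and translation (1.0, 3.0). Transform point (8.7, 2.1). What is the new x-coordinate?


x' = cos(theta)*px - sin(theta)*py + tx
= -0.3746*8.7 - 0.9272*2.1 + 1.0
= -4.2062


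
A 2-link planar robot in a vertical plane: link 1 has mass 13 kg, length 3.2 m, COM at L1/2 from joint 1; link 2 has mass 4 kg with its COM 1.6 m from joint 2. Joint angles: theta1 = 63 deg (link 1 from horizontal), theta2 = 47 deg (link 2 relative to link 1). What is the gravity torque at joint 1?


Horizontal distance from joint 1 to link-1 COM:
  x_c1 = (L1/2)*cos(t1) = 1.6 * 0.454 = 0.7264 m
Horizontal distance from joint 1 to link-2 COM:
  x_c2 = L1*cos(t1) + Lc2*cos(t1+t2)
       = 3.2*0.454 + 1.6*-0.342 = 0.9055 m
tau1 = m1*g*x_c1 + m2*g*x_c2
     = 13*9.81*0.7264 + 4*9.81*0.9055
     = 92.6359 + 35.5333
     = 128.1691 Nm


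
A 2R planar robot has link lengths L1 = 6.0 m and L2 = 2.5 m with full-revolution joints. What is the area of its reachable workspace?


r_max = L1 + L2 = 8.5 m
r_min = |L1 - L2| = 3.5 m
Area = pi*(r_max^2 - r_min^2)
= pi*(72.25 - 12.25)
= pi * 60.0
= 188.4956 m^2


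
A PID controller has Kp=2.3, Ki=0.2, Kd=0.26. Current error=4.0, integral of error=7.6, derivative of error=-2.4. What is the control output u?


u = Kp*e + Ki*int(e) + Kd*de/dt
= 2.3*4.0 + 0.2*7.6 + 0.26*(-2.4)
= 9.2 + 1.52 + -0.624
= 10.096


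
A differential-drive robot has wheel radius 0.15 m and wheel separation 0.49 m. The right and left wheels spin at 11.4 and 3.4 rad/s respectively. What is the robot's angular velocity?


vR = r*wR = 0.15*11.4 = 1.71 m/s
vL = r*wL = 0.15*3.4 = 0.51 m/s
v = (vR+vL)/2 = 1.11 m/s
omega = (vR-vL)/L = 2.449 rad/s
angular velocity = 2.449 rad/s


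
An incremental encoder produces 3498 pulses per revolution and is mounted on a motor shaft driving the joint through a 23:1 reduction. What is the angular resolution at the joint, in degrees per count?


counts per rev = 3498
effective counts at joint = 3498 * 23 = 80454
resolution = 360 / 80454
= 0.0045 deg/count


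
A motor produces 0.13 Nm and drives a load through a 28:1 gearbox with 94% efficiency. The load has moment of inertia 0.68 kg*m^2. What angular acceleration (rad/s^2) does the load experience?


tau_out = tau_motor * N * eta
= 0.13 * 28 * 0.94 = 3.4216 Nm
alpha = tau_out / I = 3.4216 / 0.68
= 5.0318 rad/s^2


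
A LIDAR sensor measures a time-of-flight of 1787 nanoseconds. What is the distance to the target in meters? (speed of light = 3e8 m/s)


tof = 1787 ns = 1.787e-06 s
dist = c * tof / 2
= 3e8 * 1.787e-06 / 2
= 268.05 m


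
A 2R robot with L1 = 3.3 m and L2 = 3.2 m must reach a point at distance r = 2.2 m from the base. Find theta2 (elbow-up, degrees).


cos(theta2) = (r^2 - L1^2 - L2^2) / (2*L1*L2)
cos(theta2) = (4.84 - 10.89 - 10.24) / 21.12
cos(theta2) = -0.771307
theta2 = 140.4714 degrees


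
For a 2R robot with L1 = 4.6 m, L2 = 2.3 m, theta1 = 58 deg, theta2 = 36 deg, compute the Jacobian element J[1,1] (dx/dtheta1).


J[1,1] = -L1*sin(t1) - L2*sin(t1+t2)
= -4.6*sin(58) - 2.3*sin(94)
= -6.1954


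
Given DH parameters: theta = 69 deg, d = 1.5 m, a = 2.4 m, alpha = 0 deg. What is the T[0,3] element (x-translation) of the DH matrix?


T[0,3] = a * cos(theta)
= 2.4 * cos(69 deg)
= 2.4 * 0.3584
= 0.8601


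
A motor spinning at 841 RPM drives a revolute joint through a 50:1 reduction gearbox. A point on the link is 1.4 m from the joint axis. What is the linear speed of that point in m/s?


omega_motor = 841 * 2*pi/60 = 88.0693 rad/s
omega_joint = omega_motor / 50 = 1.7614 rad/s
v = omega_joint * r = 1.7614 * 1.4
= 2.4659 m/s


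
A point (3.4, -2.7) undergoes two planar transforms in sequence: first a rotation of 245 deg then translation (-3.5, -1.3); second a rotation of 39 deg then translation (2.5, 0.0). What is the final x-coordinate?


After transform 1:
x1 = cos(245)*3.4 - sin(245)*-2.7 + -3.5 = -7.3839
y1 = sin(245)*3.4 + cos(245)*-2.7 + -1.3 = -3.2404
After transform 2:
x2 = cos(39)*-7.3839 - sin(39)*-3.2404 + 2.5
= -1.1992


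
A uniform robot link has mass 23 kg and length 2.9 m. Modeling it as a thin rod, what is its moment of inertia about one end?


I = (1/3) * m * L^2
= (1/3) * 23 * 2.9^2
= 0.333333 * 23 * 8.41
= 64.4767 kg*m^2


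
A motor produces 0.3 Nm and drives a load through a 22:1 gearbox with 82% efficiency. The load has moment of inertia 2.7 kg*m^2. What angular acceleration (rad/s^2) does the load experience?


tau_out = tau_motor * N * eta
= 0.3 * 22 * 0.82 = 5.412 Nm
alpha = tau_out / I = 5.412 / 2.7
= 2.0044 rad/s^2


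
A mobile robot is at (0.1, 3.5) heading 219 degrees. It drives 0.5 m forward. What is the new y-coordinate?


y_new = y0 + d*sin(theta)
= 3.5 + 0.5*sin(219)
= 3.5 + -0.3147
= 3.1853


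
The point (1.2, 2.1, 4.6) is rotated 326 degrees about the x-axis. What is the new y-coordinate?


Rotation about x-axis: y' = y*cos(theta) - z*sin(theta)
= 2.1 * 0.829 - 4.6 * -0.5592
= 4.3133


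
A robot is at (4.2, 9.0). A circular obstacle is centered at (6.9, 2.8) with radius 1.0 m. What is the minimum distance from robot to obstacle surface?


center_dist = sqrt((4.2-6.9)^2 + (9.0-2.8)^2)
= sqrt(7.29 + 38.44)
= 6.7624
min_dist = center_dist - radius = 6.7624 - 1.0 = 5.7624 m


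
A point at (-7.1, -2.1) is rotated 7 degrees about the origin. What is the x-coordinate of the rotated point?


x' = x*cos(theta) - y*sin(theta)
cos(7 deg) = 0.9925, sin(7 deg) = 0.1219
x' = -7.1 * 0.9925 - -2.1 * 0.1219
= -7.0471 - -0.2559
= -6.7912


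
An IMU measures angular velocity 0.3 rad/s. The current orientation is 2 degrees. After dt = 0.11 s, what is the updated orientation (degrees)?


delta_theta = w * dt = 0.3 * 0.11 = 0.033 rad
= 1.8908 deg
theta_new = 2 + 1.8908 = 3.8908 deg


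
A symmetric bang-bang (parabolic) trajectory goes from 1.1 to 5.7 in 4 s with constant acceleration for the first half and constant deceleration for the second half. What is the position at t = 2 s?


Symmetric rest-to-rest: each phase covers (pf-p0)/2 in time T/2. 0.5*a*(T/2)^2 = (pf-p0)/2 => a = 4*(pf-p0)/T^2
a = 4*(5.7-1.1)/4^2 = 1.15
t = 2 is in the acceleration phase (t <= T/2).
p = p0 + 0.5*a*t^2 = 1.1 + 0.5*1.15*2^2
= 3.4


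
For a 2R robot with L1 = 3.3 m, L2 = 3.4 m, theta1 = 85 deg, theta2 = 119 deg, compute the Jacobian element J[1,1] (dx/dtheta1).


J[1,1] = -L1*sin(t1) - L2*sin(t1+t2)
= -3.3*sin(85) - 3.4*sin(204)
= -1.9045


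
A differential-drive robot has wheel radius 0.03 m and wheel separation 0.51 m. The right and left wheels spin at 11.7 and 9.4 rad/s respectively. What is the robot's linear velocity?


vR = r*wR = 0.03*11.7 = 0.351 m/s
vL = r*wL = 0.03*9.4 = 0.282 m/s
v = (vR+vL)/2 = 0.3165 m/s
omega = (vR-vL)/L = 0.1353 rad/s
linear velocity = 0.3165 m/s


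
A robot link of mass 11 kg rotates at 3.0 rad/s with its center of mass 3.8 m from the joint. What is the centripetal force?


F = m * omega^2 * r
= 11 * 3.0^2 * 3.8
= 11 * 9.0 * 3.8
= 376.2 N


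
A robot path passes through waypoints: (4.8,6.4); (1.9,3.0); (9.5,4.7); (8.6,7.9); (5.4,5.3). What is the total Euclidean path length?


Segment lengths:
  seg1 = sqrt((-2.9)^2 + (-3.4)^2) = 4.4688
  seg2 = sqrt((7.6)^2 + (1.7)^2) = 7.7878
  seg3 = sqrt((-0.9)^2 + (3.2)^2) = 3.3242
  seg4 = sqrt((-3.2)^2 + (-2.6)^2) = 4.1231
Total = 19.7039


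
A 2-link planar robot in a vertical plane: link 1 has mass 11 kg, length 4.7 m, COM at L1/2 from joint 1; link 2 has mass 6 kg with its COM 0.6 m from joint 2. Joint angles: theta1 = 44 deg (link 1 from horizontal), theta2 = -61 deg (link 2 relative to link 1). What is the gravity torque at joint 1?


Horizontal distance from joint 1 to link-1 COM:
  x_c1 = (L1/2)*cos(t1) = 2.35 * 0.7193 = 1.6904 m
Horizontal distance from joint 1 to link-2 COM:
  x_c2 = L1*cos(t1) + Lc2*cos(t1+t2)
       = 4.7*0.7193 + 0.6*0.9563 = 3.9547 m
tau1 = m1*g*x_c1 + m2*g*x_c2
     = 11*9.81*1.6904 + 6*9.81*3.9547
     = 182.4163 + 232.7725
     = 415.1888 Nm


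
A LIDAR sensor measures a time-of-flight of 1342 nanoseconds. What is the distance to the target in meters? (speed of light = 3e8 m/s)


tof = 1342 ns = 1.342e-06 s
dist = c * tof / 2
= 3e8 * 1.342e-06 / 2
= 201.3 m


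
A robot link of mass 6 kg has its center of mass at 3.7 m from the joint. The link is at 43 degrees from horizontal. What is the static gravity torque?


tau = m*g*L*cos(angle)
= 6 * 9.81 * 3.7 * cos(43 deg)
= 6 * 9.81 * 3.7 * 0.7314
= 159.2757 Nm


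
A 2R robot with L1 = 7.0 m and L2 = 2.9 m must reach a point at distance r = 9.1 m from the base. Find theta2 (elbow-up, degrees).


cos(theta2) = (r^2 - L1^2 - L2^2) / (2*L1*L2)
cos(theta2) = (82.81 - 49.0 - 8.41) / 40.6
cos(theta2) = 0.625616
theta2 = 51.2726 degrees


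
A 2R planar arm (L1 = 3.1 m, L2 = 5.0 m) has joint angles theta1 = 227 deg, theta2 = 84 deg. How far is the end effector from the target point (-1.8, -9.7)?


End effector via forward kinematics:
x = L1*cos(t1) + L2*cos(t1+t2) = 1.1661
y = L1*sin(t1) + L2*sin(t1+t2) = -6.0407
Distance to target:
d = sqrt((-1.8 - 1.1661)^2 + (-9.7 - -6.0407)^2)
= sqrt(8.7978 + 13.3902)
= 4.7104 m


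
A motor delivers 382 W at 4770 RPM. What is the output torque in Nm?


omega = 4770 * 2*pi/60 = 499.5132 rad/s
tau = P / omega = 382 / 499.5132
= 0.7647 Nm


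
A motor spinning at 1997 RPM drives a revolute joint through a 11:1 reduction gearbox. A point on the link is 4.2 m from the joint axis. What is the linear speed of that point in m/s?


omega_motor = 1997 * 2*pi/60 = 209.1254 rad/s
omega_joint = omega_motor / 11 = 19.0114 rad/s
v = omega_joint * r = 19.0114 * 4.2
= 79.8479 m/s


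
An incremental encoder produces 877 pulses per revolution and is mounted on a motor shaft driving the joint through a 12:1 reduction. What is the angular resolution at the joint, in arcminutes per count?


counts per rev = 877
effective counts at joint = 877 * 12 = 10524
resolution = 360*60 / 10524
= 2.0525 arcmin/count


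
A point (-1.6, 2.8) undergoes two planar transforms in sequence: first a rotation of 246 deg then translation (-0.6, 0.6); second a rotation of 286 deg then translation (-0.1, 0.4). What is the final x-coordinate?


After transform 1:
x1 = cos(246)*-1.6 - sin(246)*2.8 + -0.6 = 2.6087
y1 = sin(246)*-1.6 + cos(246)*2.8 + 0.6 = 0.9228
After transform 2:
x2 = cos(286)*2.6087 - sin(286)*0.9228 + -0.1
= 1.5061


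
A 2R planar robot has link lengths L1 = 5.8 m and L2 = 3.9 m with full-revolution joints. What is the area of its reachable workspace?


r_max = L1 + L2 = 9.7 m
r_min = |L1 - L2| = 1.9 m
Area = pi*(r_max^2 - r_min^2)
= pi*(94.09 - 3.61)
= pi * 90.48
= 284.2513 m^2


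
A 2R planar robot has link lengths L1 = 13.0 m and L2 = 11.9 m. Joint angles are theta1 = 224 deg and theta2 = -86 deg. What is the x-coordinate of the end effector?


Convert angles to radians: theta1 = 3.9095, theta2 = -1.501
x = L1*cos(theta1) + L2*cos(theta1+theta2)
x = -9.3514 + -8.8434
x = -18.1948


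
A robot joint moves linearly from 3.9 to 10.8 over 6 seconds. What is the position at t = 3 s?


s = t/T = 3/6 = 0.5
p(t) = p0 + (pf-p0)*s
= 3.9 + (10.8 - 3.9) * 0.5
= 7.35


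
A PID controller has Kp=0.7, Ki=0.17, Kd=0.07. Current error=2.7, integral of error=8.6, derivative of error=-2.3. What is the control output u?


u = Kp*e + Ki*int(e) + Kd*de/dt
= 0.7*2.7 + 0.17*8.6 + 0.07*(-2.3)
= 1.89 + 1.462 + -0.161
= 3.191


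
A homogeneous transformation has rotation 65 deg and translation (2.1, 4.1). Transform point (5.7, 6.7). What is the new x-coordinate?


x' = cos(theta)*px - sin(theta)*py + tx
= 0.4226*5.7 - 0.9063*6.7 + 2.1
= -1.5633


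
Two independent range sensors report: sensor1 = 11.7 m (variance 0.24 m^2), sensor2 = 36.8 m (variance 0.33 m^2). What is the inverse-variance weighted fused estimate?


w1 = (1/var1) / (1/var1 + 1/var2)
   = 4.1667 / (4.1667 + 3.0303) = 0.5789
w2 = 1 - w1 = 0.4211
fused = w1*s1 + w2*s2 = 6.7737 + 15.4947
= 22.2684 m


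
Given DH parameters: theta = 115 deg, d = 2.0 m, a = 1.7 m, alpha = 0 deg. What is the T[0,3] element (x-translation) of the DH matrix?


T[0,3] = a * cos(theta)
= 1.7 * cos(115 deg)
= 1.7 * -0.4226
= -0.7185


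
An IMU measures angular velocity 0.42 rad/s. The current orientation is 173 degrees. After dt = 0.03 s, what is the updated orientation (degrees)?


delta_theta = w * dt = 0.42 * 0.03 = 0.0126 rad
= 0.7219 deg
theta_new = 173 + 0.7219 = 173.7219 deg


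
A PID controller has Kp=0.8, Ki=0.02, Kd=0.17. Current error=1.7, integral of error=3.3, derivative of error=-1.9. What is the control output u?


u = Kp*e + Ki*int(e) + Kd*de/dt
= 0.8*1.7 + 0.02*3.3 + 0.17*(-1.9)
= 1.36 + 0.066 + -0.323
= 1.103


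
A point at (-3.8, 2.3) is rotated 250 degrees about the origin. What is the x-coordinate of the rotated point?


x' = x*cos(theta) - y*sin(theta)
cos(250 deg) = -0.342, sin(250 deg) = -0.9397
x' = -3.8 * -0.342 - 2.3 * -0.9397
= 1.2997 - -2.1613
= 3.461


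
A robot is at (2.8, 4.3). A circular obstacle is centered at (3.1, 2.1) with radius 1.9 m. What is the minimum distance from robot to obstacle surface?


center_dist = sqrt((2.8-3.1)^2 + (4.3-2.1)^2)
= sqrt(0.09 + 4.84)
= 2.2204
min_dist = center_dist - radius = 2.2204 - 1.9 = 0.3204 m


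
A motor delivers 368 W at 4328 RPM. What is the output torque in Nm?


omega = 4328 * 2*pi/60 = 453.2271 rad/s
tau = P / omega = 368 / 453.2271
= 0.812 Nm


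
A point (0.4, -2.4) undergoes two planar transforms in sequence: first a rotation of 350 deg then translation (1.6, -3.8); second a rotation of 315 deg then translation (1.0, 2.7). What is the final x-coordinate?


After transform 1:
x1 = cos(350)*0.4 - sin(350)*-2.4 + 1.6 = 1.5772
y1 = sin(350)*0.4 + cos(350)*-2.4 + -3.8 = -6.233
After transform 2:
x2 = cos(315)*1.5772 - sin(315)*-6.233 + 1.0
= -2.2922


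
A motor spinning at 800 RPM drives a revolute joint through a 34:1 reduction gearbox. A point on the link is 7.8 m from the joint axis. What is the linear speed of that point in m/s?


omega_motor = 800 * 2*pi/60 = 83.7758 rad/s
omega_joint = omega_motor / 34 = 2.464 rad/s
v = omega_joint * r = 2.464 * 7.8
= 19.2192 m/s


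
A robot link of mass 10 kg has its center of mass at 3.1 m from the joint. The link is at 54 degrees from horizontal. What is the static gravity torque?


tau = m*g*L*cos(angle)
= 10 * 9.81 * 3.1 * cos(54 deg)
= 10 * 9.81 * 3.1 * 0.5878
= 178.7514 Nm


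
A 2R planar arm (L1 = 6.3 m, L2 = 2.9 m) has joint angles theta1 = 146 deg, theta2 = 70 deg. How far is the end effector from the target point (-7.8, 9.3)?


End effector via forward kinematics:
x = L1*cos(t1) + L2*cos(t1+t2) = -7.5691
y = L1*sin(t1) + L2*sin(t1+t2) = 1.8183
Distance to target:
d = sqrt((-7.8 - -7.5691)^2 + (9.3 - 1.8183)^2)
= sqrt(0.0533 + 55.9753)
= 7.4852 m


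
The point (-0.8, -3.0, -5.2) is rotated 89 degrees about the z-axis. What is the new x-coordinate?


Rotation about z-axis: x' = x*cos(theta) - y*sin(theta)
= -0.8 * 0.0175 - -3.0 * 0.9998
= 2.9856


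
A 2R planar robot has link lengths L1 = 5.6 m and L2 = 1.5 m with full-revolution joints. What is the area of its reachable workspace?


r_max = L1 + L2 = 7.1 m
r_min = |L1 - L2| = 4.1 m
Area = pi*(r_max^2 - r_min^2)
= pi*(50.41 - 16.81)
= pi * 33.6
= 105.5575 m^2


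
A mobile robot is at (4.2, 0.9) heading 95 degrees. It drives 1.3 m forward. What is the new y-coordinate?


y_new = y0 + d*sin(theta)
= 0.9 + 1.3*sin(95)
= 0.9 + 1.2951
= 2.1951


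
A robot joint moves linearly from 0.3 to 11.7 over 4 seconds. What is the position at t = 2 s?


s = t/T = 2/4 = 0.5
p(t) = p0 + (pf-p0)*s
= 0.3 + (11.7 - 0.3) * 0.5
= 6.0


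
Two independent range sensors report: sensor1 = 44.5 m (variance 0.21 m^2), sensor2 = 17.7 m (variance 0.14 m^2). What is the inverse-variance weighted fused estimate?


w1 = (1/var1) / (1/var1 + 1/var2)
   = 4.7619 / (4.7619 + 7.1429) = 0.4
w2 = 1 - w1 = 0.6
fused = w1*s1 + w2*s2 = 17.8 + 10.62
= 28.42 m


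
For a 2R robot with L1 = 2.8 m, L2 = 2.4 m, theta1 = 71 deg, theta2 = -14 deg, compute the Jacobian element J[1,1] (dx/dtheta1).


J[1,1] = -L1*sin(t1) - L2*sin(t1+t2)
= -2.8*sin(71) - 2.4*sin(57)
= -4.6603


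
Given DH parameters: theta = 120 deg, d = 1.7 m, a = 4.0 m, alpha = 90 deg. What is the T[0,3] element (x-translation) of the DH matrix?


T[0,3] = a * cos(theta)
= 4.0 * cos(120 deg)
= 4.0 * -0.5
= -2.0


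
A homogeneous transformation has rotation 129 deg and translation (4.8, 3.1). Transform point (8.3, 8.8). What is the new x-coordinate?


x' = cos(theta)*px - sin(theta)*py + tx
= -0.6293*8.3 - 0.7771*8.8 + 4.8
= -7.2622


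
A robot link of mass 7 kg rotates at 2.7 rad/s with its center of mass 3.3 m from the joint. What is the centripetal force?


F = m * omega^2 * r
= 7 * 2.7^2 * 3.3
= 7 * 7.29 * 3.3
= 168.399 N


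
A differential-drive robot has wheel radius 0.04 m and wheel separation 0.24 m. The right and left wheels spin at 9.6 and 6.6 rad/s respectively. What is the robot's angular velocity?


vR = r*wR = 0.04*9.6 = 0.384 m/s
vL = r*wL = 0.04*6.6 = 0.264 m/s
v = (vR+vL)/2 = 0.324 m/s
omega = (vR-vL)/L = 0.5 rad/s
angular velocity = 0.5 rad/s


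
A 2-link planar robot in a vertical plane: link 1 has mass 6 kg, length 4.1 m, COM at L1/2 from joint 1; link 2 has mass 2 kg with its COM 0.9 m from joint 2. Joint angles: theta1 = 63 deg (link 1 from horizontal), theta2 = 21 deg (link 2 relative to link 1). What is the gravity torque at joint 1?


Horizontal distance from joint 1 to link-1 COM:
  x_c1 = (L1/2)*cos(t1) = 2.05 * 0.454 = 0.9307 m
Horizontal distance from joint 1 to link-2 COM:
  x_c2 = L1*cos(t1) + Lc2*cos(t1+t2)
       = 4.1*0.454 + 0.9*0.1045 = 1.9554 m
tau1 = m1*g*x_c1 + m2*g*x_c2
     = 6*9.81*0.9307 + 2*9.81*1.9554
     = 54.7799 + 38.3657
     = 93.1455 Nm


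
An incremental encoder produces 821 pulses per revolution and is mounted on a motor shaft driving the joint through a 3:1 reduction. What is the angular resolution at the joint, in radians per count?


counts per rev = 821
effective counts at joint = 821 * 3 = 2463
resolution = 2*pi / 2463
= 0.0026 rad/count


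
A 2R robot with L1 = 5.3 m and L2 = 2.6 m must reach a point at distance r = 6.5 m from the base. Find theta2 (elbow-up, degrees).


cos(theta2) = (r^2 - L1^2 - L2^2) / (2*L1*L2)
cos(theta2) = (42.25 - 28.09 - 6.76) / 27.56
cos(theta2) = 0.268505
theta2 = 74.4247 degrees


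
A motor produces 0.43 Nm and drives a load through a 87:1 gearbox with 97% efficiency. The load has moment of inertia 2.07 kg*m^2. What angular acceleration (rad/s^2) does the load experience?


tau_out = tau_motor * N * eta
= 0.43 * 87 * 0.97 = 36.2877 Nm
alpha = tau_out / I = 36.2877 / 2.07
= 17.5303 rad/s^2


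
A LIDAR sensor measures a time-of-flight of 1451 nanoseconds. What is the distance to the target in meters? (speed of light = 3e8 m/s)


tof = 1451 ns = 1.451e-06 s
dist = c * tof / 2
= 3e8 * 1.451e-06 / 2
= 217.65 m


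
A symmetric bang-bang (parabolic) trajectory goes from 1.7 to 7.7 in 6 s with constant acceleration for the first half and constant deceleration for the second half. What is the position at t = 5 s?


Symmetric rest-to-rest: each phase covers (pf-p0)/2 in time T/2. 0.5*a*(T/2)^2 = (pf-p0)/2 => a = 4*(pf-p0)/T^2
a = 4*(7.7-1.7)/6^2 = 0.6667
t = 5 is in the deceleration phase (t > T/2).
p = pf - 0.5*a*(T-t)^2 = 7.7 - 0.5*0.6667*1^2
= 7.3667


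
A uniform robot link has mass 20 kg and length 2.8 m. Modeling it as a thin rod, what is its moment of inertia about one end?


I = (1/3) * m * L^2
= (1/3) * 20 * 2.8^2
= 0.333333 * 20 * 7.84
= 52.2667 kg*m^2


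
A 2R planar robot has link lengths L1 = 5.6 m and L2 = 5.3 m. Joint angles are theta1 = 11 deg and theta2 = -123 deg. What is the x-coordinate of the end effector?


Convert angles to radians: theta1 = 0.192, theta2 = -2.1468
x = L1*cos(theta1) + L2*cos(theta1+theta2)
x = 5.4971 + -1.9854
x = 3.5117


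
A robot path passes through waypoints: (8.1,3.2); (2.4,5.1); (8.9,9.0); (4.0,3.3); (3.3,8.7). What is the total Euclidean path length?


Segment lengths:
  seg1 = sqrt((-5.7)^2 + (1.9)^2) = 6.0083
  seg2 = sqrt((6.5)^2 + (3.9)^2) = 7.5802
  seg3 = sqrt((-4.9)^2 + (-5.7)^2) = 7.5166
  seg4 = sqrt((-0.7)^2 + (5.4)^2) = 5.4452
Total = 26.5504


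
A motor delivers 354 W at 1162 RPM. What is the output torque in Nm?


omega = 1162 * 2*pi/60 = 121.6844 rad/s
tau = P / omega = 354 / 121.6844
= 2.9092 Nm


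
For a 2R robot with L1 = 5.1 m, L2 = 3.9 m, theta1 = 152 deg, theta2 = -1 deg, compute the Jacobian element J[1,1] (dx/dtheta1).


J[1,1] = -L1*sin(t1) - L2*sin(t1+t2)
= -5.1*sin(152) - 3.9*sin(151)
= -4.2851


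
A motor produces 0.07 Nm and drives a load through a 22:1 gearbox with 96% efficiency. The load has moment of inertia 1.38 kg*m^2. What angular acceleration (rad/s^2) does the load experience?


tau_out = tau_motor * N * eta
= 0.07 * 22 * 0.96 = 1.4784 Nm
alpha = tau_out / I = 1.4784 / 1.38
= 1.0713 rad/s^2


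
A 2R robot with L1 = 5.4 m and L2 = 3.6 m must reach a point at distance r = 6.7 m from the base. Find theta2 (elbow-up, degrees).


cos(theta2) = (r^2 - L1^2 - L2^2) / (2*L1*L2)
cos(theta2) = (44.89 - 29.16 - 12.96) / 38.88
cos(theta2) = 0.071245
theta2 = 85.9145 degrees


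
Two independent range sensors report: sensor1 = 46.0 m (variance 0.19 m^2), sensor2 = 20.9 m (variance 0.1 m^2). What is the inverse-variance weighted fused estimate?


w1 = (1/var1) / (1/var1 + 1/var2)
   = 5.2632 / (5.2632 + 10.0) = 0.3448
w2 = 1 - w1 = 0.6552
fused = w1*s1 + w2*s2 = 15.8621 + 13.6931
= 29.5552 m


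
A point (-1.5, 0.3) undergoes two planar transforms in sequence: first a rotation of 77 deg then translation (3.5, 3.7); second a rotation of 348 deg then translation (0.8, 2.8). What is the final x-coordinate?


After transform 1:
x1 = cos(77)*-1.5 - sin(77)*0.3 + 3.5 = 2.8703
y1 = sin(77)*-1.5 + cos(77)*0.3 + 3.7 = 2.3059
After transform 2:
x2 = cos(348)*2.8703 - sin(348)*2.3059 + 0.8
= 4.087


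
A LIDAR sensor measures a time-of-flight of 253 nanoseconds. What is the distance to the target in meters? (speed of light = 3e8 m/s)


tof = 253 ns = 2.53e-07 s
dist = c * tof / 2
= 3e8 * 2.53e-07 / 2
= 37.95 m


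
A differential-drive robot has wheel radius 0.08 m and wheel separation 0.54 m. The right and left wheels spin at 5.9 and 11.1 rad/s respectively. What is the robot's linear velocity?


vR = r*wR = 0.08*5.9 = 0.472 m/s
vL = r*wL = 0.08*11.1 = 0.888 m/s
v = (vR+vL)/2 = 0.68 m/s
omega = (vR-vL)/L = -0.7704 rad/s
linear velocity = 0.68 m/s


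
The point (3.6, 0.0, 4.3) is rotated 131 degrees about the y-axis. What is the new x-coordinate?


Rotation about y-axis: x' = x*cos(theta) + z*sin(theta)
= 3.6 * -0.6561 + 4.3 * 0.7547
= 0.8834


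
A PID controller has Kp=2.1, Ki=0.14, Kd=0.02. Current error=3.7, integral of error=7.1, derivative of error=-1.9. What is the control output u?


u = Kp*e + Ki*int(e) + Kd*de/dt
= 2.1*3.7 + 0.14*7.1 + 0.02*(-1.9)
= 7.77 + 0.994 + -0.038
= 8.726


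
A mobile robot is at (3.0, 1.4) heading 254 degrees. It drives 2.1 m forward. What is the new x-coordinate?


x_new = x0 + d*cos(theta)
= 3.0 + 2.1*cos(254)
= 3.0 + -0.5788
= 2.4212


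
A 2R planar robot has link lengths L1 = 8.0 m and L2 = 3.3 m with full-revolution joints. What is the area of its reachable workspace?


r_max = L1 + L2 = 11.3 m
r_min = |L1 - L2| = 4.7 m
Area = pi*(r_max^2 - r_min^2)
= pi*(127.69 - 22.09)
= pi * 105.6
= 331.7522 m^2


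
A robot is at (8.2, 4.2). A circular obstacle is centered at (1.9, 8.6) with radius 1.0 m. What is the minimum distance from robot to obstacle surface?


center_dist = sqrt((8.2-1.9)^2 + (4.2-8.6)^2)
= sqrt(39.69 + 19.36)
= 7.6844
min_dist = center_dist - radius = 7.6844 - 1.0 = 6.6844 m


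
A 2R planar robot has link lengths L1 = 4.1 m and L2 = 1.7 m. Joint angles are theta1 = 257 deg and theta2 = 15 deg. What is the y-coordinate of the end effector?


Convert angles to radians: theta1 = 4.4855, theta2 = 0.2618
y = L1*sin(theta1) + L2*sin(theta1+theta2)
y = -3.9949 + -1.699
y = -5.6939


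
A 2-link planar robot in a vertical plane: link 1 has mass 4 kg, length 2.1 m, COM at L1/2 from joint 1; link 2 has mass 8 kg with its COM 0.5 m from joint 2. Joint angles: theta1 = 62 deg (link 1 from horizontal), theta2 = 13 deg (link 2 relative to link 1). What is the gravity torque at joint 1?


Horizontal distance from joint 1 to link-1 COM:
  x_c1 = (L1/2)*cos(t1) = 1.05 * 0.4695 = 0.4929 m
Horizontal distance from joint 1 to link-2 COM:
  x_c2 = L1*cos(t1) + Lc2*cos(t1+t2)
       = 2.1*0.4695 + 0.5*0.2588 = 1.1153 m
tau1 = m1*g*x_c1 + m2*g*x_c2
     = 4*9.81*0.4929 + 8*9.81*1.1153
     = 19.3432 + 87.5287
     = 106.8719 Nm
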